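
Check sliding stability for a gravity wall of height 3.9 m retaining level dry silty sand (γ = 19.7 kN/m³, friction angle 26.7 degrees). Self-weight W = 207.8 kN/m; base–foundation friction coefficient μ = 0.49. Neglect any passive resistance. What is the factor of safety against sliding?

1.79

K_a = tan²(45° − 26.7°/2) = 0.3800.
P_a = ½K_aγH² = 0.5×0.3800×19.7×3.9² = 56.92 kN/m, acting at H/3 = 1.300 m above the base.
FS_sliding = μW / P_a = 0.49×207.8 / 56.92 = 1.789.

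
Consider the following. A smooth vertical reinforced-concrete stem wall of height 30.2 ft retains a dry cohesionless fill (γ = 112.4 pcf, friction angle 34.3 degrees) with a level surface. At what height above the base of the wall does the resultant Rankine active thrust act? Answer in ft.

K_a = 0.2792.
The pressure distribution is triangular, so the resultant acts at H/3 above the base = 30.2/3 = 10.07 ft.

10.1 ft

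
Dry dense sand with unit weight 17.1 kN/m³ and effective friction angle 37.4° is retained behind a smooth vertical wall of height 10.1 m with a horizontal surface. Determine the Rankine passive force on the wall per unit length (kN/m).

K_p = tan²(45° + φ/2) = 4.094.
P_p = ½ K_p γ H² = 0.5 × 4.094 × 17.1 × 10.1² = 3571 kN/m.

3570 kN/m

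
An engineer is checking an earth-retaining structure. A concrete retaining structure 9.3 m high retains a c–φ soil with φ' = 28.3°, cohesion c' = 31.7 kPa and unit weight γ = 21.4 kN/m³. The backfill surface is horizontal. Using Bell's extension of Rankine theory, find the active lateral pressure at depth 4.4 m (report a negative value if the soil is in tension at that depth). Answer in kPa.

K_a = (1 − sin φ)/(1 + sin φ) = 0.3568.
σ_a = K_a γ z − 2c√K_a = 0.3568×21.4×4.4 − 2×31.7×0.5973 = -4.275 kPa.

-4.28 kPa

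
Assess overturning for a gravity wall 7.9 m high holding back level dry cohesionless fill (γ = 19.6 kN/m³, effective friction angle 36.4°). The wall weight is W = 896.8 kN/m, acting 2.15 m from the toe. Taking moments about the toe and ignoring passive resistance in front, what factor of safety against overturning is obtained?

K_a = tan²(45° − 36.4°/2) = 0.2552.
P_a = ½K_aγH² = 0.5×0.2552×19.6×7.9² = 156.1 kN/m, acting at H/3 = 2.633 m above the base.
Overturning moment M_o = P_a × H/3 = 156.1 × 2.633 = 411.0.
Resisting moment M_r = W × 2.15 = 896.8 × 2.15 = 1928.
FS_overturning = M_r/M_o = 1928/411.0 = 4.692.

4.69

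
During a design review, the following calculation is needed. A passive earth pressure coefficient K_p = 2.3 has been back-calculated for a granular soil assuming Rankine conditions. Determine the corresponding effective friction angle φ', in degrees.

K_p = (1+sin φ)/(1−sin φ) ⇒ sin φ = (K_p − 1)/(K_p + 1) = 0.3939.
φ = arcsin(0.3939) = 23.20°.

23.2°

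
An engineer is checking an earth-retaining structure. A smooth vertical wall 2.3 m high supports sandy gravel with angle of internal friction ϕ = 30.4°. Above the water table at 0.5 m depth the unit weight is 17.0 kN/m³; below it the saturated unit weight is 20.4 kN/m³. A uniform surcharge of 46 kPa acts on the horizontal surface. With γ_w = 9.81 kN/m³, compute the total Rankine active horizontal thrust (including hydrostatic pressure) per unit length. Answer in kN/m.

61.9 kN/m

K_a = tan²(45° − φ/2) = 0.3280.
γ' = 20.4 − 9.81 = 10.59 kN/m³. h₂ = H − d_w = 1.8 m.
σ'_h: at surface K_a·q = 15.09; at WT K_a(q+γd_w) = 17.88; at base K_a(q+γd_w+γ'h₂) = 24.13 kPa.
P₁ = ½(15.09+17.88)×0.5 = 8.241; P₂ = ½(17.88+24.13)×1.8 = 37.80; P_w = ½γ_w h₂² = 15.89.
Total = 8.241+37.80+15.89 = 61.94 kN/m.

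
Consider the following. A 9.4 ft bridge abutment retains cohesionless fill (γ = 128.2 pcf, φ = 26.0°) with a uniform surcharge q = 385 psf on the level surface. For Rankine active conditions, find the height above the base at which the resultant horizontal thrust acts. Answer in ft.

K_a = 0.3905.
Triangular part P₁ = ½K_aγH² = 2212 at H/3 = 3.133 ft; rectangular part P₂ = K_a q H = 1413 at H/2 = 4.700 ft.
ȳ = (P₁·3.133 + P₂·4.700)/(P₁+P₂) = 3.744 ft.

3.74 ft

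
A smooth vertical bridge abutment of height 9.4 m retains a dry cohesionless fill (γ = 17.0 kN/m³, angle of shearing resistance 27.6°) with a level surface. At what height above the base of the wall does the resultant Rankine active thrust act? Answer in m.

3.13 m

K_a = 0.3668.
The pressure distribution is triangular, so the resultant acts at H/3 above the base = 9.4/3 = 3.133 m.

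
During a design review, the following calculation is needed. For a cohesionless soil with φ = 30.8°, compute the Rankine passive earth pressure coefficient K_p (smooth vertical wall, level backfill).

K_p = (1 + sin φ)/(1 − sin φ) = tan²(45° + 30.8°/2) = 3.099.

3.10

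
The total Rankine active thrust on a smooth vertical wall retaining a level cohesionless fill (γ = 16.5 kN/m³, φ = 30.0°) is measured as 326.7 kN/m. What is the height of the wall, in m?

K_a = 0.3333. P_a = ½ K_a γ H² ⇒ H = √(2P_a/(K_a γ)).
H = √(2×326.7/(0.3333×16.5)) = 10.90 m.

10.9 m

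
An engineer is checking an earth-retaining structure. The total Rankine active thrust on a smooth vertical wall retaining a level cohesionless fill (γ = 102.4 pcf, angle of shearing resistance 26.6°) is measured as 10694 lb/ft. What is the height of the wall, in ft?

23.4 ft

K_a = 0.3814. P_a = ½ K_a γ H² ⇒ H = √(2P_a/(K_a γ)).
H = √(2×10694/(0.3814×102.4)) = 23.40 ft.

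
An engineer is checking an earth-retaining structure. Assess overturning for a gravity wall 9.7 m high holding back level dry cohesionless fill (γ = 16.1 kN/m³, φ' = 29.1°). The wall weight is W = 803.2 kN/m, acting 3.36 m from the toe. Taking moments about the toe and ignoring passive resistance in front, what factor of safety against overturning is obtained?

K_a = tan²(45° − 29.1°/2) = 0.3456.
P_a = ½K_aγH² = 0.5×0.3456×16.1×9.7² = 261.8 kN/m, acting at H/3 = 3.233 m above the base.
Overturning moment M_o = P_a × H/3 = 261.8 × 3.233 = 846.4.
Resisting moment M_r = W × 3.36 = 803.2 × 3.36 = 2699.
FS_overturning = M_r/M_o = 2699/846.4 = 3.189.

3.19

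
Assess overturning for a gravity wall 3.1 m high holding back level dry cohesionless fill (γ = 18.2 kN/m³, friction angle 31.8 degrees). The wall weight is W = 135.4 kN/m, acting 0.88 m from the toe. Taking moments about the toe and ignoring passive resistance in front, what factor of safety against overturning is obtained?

4.26

K_a = tan²(45° − 31.8°/2) = 0.3098.
P_a = ½K_aγH² = 0.5×0.3098×18.2×3.1² = 27.09 kN/m, acting at H/3 = 1.033 m above the base.
Overturning moment M_o = P_a × H/3 = 27.09 × 1.033 = 28.00.
Resisting moment M_r = W × 0.88 = 135.4 × 0.88 = 119.2.
FS_overturning = M_r/M_o = 119.2/28.00 = 4.256.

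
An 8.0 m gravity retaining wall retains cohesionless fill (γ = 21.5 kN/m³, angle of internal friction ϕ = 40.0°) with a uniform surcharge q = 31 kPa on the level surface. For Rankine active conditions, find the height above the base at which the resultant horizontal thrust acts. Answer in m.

3.02 m

K_a = 0.2174.
Triangular part P₁ = ½K_aγH² = 149.6 at H/3 = 2.667 m; rectangular part P₂ = K_a q H = 53.93 at H/2 = 4.000 m.
ȳ = (P₁·2.667 + P₂·4.000)/(P₁+P₂) = 3.020 m.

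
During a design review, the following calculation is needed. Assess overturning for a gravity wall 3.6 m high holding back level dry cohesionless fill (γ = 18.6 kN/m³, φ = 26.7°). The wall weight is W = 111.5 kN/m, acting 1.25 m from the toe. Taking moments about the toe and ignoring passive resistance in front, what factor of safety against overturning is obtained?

K_a = tan²(45° − 26.7°/2) = 0.3800.
P_a = ½K_aγH² = 0.5×0.3800×18.6×3.6² = 45.80 kN/m, acting at H/3 = 1.200 m above the base.
Overturning moment M_o = P_a × H/3 = 45.80 × 1.200 = 54.95.
Resisting moment M_r = W × 1.25 = 111.5 × 1.25 = 139.4.
FS_overturning = M_r/M_o = 139.4/54.95 = 2.536.

2.54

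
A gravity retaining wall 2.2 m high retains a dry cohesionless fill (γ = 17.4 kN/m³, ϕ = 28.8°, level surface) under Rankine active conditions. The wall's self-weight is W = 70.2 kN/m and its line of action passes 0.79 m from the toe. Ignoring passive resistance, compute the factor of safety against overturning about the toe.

K_a = tan²(45° − 28.8°/2) = 0.3498.
P_a = ½K_aγH² = 0.5×0.3498×17.4×2.2² = 14.73 kN/m, acting at H/3 = 0.7333 m above the base.
Overturning moment M_o = P_a × H/3 = 14.73 × 0.7333 = 10.80.
Resisting moment M_r = W × 0.79 = 70.2 × 0.79 = 55.46.
FS_overturning = M_r/M_o = 55.46/10.80 = 5.135.

5.13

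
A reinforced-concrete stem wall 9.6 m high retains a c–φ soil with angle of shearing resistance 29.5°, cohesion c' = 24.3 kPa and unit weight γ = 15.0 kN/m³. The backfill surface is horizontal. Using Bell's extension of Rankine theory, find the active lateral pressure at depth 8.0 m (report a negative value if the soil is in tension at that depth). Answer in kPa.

12.5 kPa

K_a = (1 − sin φ)/(1 + sin φ) = 0.3401.
σ_a = K_a γ z − 2c√K_a = 0.3401×15.0×8.0 − 2×24.3×0.5832 = 12.47 kPa.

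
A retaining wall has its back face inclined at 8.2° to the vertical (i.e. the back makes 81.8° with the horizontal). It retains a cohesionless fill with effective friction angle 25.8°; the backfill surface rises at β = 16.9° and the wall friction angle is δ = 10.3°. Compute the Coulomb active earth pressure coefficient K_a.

0.568

K_a = sin²(α+φ) / [sin²α · sin(α−δ) · (1 + √{sin(φ+δ)sin(φ−β) / (sin(α−δ)sin(α+β))})²].
With α = 81.8°, φ = 25.8°, δ = 10.3°, β = 16.9°: K_a = 0.5683.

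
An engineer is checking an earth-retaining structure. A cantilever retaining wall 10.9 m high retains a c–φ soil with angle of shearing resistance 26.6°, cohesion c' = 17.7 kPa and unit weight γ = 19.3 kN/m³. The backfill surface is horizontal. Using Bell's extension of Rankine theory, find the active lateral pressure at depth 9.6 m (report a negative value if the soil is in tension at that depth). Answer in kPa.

K_a = (1 − sin φ)/(1 + sin φ) = 0.3814.
σ_a = K_a γ z − 2c√K_a = 0.3814×19.3×9.6 − 2×17.7×0.6176 = 48.81 kPa.

48.8 kPa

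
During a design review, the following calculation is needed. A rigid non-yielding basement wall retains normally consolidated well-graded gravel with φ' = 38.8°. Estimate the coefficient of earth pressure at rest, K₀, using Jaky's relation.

K₀ = 1 − sin φ' = 1 − sin 38.8° = 0.3734.

0.373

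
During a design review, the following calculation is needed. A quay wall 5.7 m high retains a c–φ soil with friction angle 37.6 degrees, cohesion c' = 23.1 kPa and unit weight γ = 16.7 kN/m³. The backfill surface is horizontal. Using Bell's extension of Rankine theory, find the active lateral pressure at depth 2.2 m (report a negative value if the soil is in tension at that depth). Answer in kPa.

-13.8 kPa

K_a = (1 − sin φ)/(1 + sin φ) = 0.2421.
σ_a = K_a γ z − 2c√K_a = 0.2421×16.7×2.2 − 2×23.1×0.4921 = -13.84 kPa.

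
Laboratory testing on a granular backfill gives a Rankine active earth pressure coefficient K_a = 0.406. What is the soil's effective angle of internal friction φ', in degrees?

25.0°

K_a = tan²(45° − φ/2) ⇒ 45° − φ/2 = arctan(√0.406) = 32.50°.
φ = 2(45° − 32.50°) = 24.99°.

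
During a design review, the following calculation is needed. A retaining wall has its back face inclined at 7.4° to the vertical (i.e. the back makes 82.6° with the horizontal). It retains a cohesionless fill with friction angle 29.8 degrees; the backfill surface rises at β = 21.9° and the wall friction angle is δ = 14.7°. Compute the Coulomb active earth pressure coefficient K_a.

K_a = sin²(α+φ) / [sin²α · sin(α−δ) · (1 + √{sin(φ+δ)sin(φ−β) / (sin(α−δ)sin(α+β))})²].
With α = 82.6°, φ = 29.8°, δ = 14.7°, β = 21.9°: K_a = 0.5322.

0.532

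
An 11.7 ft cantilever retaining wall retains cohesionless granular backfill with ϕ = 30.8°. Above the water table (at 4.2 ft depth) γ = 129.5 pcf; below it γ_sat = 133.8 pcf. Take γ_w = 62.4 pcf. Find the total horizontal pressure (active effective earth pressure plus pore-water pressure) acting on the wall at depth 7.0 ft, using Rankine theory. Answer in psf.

415 psf

K_a = (1 − sin φ)/(1 + sin φ) = 0.3227.
γ' = 133.8 − 62.4 = 71.40 pcf.
Effective vertical stress at 7.0 ft: σ'_v = 129.5×4.2 + 71.40×2.80 = 743.8 psf.
σ'_h = K_a σ'_v = 0.3227 × 743.8 = 240.0 psf; u = γ_w × 2.80 = 174.7 psf.
Total σ_h = 240.0 + 174.7 = 414.8 psf.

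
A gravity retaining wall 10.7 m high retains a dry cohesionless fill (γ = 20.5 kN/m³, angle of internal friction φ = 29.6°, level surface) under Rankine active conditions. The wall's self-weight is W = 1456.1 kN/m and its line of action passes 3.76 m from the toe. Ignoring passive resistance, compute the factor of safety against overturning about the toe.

3.86

K_a = tan²(45° − 29.6°/2) = 0.3387.
P_a = ½K_aγH² = 0.5×0.3387×20.5×10.7² = 397.5 kN/m, acting at H/3 = 3.567 m above the base.
Overturning moment M_o = P_a × H/3 = 397.5 × 3.567 = 1418.
Resisting moment M_r = W × 3.76 = 1456.1 × 3.76 = 5475.
FS_overturning = M_r/M_o = 5475/1418 = 3.862.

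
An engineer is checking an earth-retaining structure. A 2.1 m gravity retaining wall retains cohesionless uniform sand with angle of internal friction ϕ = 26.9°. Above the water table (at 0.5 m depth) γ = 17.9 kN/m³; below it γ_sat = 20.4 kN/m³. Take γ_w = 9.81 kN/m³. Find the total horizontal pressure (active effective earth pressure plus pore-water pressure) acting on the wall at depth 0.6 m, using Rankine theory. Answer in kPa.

K_a = (1 − sin φ)/(1 + sin φ) = 0.3770.
γ' = 20.4 − 9.81 = 10.59 kN/m³.
Effective vertical stress at 0.6 m: σ'_v = 17.9×0.5 + 10.59×0.100 = 10.01 kPa.
σ'_h = K_a σ'_v = 0.3770 × 10.01 = 3.773 kPa; u = γ_w × 0.100 = 0.9810 kPa.
Total σ_h = 3.773 + 0.9810 = 4.754 kPa.

4.75 kPa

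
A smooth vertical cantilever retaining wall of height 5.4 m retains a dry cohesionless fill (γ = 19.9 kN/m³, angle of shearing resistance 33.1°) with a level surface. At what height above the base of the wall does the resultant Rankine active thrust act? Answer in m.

K_a = 0.2936.
The pressure distribution is triangular, so the resultant acts at H/3 above the base = 5.4/3 = 1.800 m.

1.80 m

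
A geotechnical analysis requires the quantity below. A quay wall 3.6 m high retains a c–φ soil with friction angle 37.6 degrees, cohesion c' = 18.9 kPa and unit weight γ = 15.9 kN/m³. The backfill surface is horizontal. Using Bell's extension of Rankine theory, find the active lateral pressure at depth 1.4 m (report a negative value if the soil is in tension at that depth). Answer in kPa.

K_a = (1 − sin φ)/(1 + sin φ) = 0.2421.
σ_a = K_a γ z − 2c√K_a = 0.2421×15.9×1.4 − 2×18.9×0.4921 = -13.21 kPa.

-13.2 kPa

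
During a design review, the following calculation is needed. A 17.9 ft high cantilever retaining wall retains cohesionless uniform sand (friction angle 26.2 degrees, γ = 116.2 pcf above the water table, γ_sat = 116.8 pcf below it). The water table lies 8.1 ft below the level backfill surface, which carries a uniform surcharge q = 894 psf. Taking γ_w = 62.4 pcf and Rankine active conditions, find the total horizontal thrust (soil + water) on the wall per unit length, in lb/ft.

15300 lb/ft

K_a = tan²(45° − φ/2) = 0.3874.
γ' = 116.8 − 62.4 = 54.40 pcf. h₂ = H − d_w = 9.8 ft.
σ'_h: at surface K_a·q = 346.4; at WT K_a(q+γd_w) = 711.0; at base K_a(q+γd_w+γ'h₂) = 917.6 psf.
P₁ = ½(346.4+711.0)×8.1 = 4282; P₂ = ½(711.0+917.6)×9.8 = 7980; P_w = ½γ_w h₂² = 2996.
Total = 4282+7980+2996 = 15260 lb/ft.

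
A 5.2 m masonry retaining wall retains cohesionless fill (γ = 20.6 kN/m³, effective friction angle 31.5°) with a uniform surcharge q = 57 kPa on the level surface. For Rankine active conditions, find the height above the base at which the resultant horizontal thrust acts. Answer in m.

2.18 m

K_a = 0.3136.
Triangular part P₁ = ½K_aγH² = 87.35 at H/3 = 1.733 m; rectangular part P₂ = K_a q H = 92.96 at H/2 = 2.600 m.
ȳ = (P₁·1.733 + P₂·2.600)/(P₁+P₂) = 2.180 m.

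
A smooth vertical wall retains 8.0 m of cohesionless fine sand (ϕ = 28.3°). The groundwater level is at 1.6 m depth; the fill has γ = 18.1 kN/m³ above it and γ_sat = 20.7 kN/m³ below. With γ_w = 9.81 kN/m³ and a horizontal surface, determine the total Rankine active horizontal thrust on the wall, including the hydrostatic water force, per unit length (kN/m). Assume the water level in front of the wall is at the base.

355 kN/m

K_a = tan²(45° − φ/2) = 0.3568.
γ' = 20.7 − 9.81 = 10.89 kN/m³. Depth below WT = 6.4 m.
σ'_h at WT = K_a γ d_w = 10.33 kPa; at base = 10.33 + K_a γ' × 6.4 = 35.20 kPa.
P₁ (0–1.6 m) = ½×10.33×1.6 = 8.266. P₂ (1.6–8.0 m) = ½(10.33+35.20)×6.4 = 145.7.
P_w = ½ γ_w h₂² = 0.5×9.81×6.4² = 200.9. Total = 8.266+145.7+200.9 = 354.9 kN/m.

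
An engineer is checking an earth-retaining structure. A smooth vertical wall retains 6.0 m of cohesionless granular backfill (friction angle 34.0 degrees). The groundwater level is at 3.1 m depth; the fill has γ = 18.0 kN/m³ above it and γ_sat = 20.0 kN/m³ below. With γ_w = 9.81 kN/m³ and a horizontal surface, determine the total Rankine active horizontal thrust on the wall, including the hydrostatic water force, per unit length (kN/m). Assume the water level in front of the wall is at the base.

K_a = tan²(45° − φ/2) = 0.2827.
γ' = 20.0 − 9.81 = 10.19 kN/m³. Depth below WT = 2.9 m.
σ'_h at WT = K_a γ d_w = 15.78 kPa; at base = 15.78 + K_a γ' × 2.9 = 24.13 kPa.
P₁ (0–3.1 m) = ½×15.78×3.1 = 24.45. P₂ (3.1–6.0 m) = ½(15.78+24.13)×2.9 = 57.86.
P_w = ½ γ_w h₂² = 0.5×9.81×2.9² = 41.25. Total = 24.45+57.86+41.25 = 123.6 kN/m.

124 kN/m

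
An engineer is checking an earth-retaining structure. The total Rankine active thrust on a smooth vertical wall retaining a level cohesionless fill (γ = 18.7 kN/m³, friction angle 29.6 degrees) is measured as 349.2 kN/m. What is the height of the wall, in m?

10.5 m

K_a = 0.3387. P_a = ½ K_a γ H² ⇒ H = √(2P_a/(K_a γ)).
H = √(2×349.2/(0.3387×18.7)) = 10.50 m.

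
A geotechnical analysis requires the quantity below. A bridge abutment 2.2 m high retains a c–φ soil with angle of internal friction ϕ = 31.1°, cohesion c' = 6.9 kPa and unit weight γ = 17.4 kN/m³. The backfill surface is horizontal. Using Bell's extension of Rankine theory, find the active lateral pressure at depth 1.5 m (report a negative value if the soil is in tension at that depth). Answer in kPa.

0.529 kPa

K_a = (1 − sin φ)/(1 + sin φ) = 0.3188.
σ_a = K_a γ z − 2c√K_a = 0.3188×17.4×1.5 − 2×6.9×0.5646 = 0.5288 kPa.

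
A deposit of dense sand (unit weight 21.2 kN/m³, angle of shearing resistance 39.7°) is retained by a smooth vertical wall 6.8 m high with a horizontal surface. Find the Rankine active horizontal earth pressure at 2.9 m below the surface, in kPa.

13.6 kPa

K_a = (1 − sin φ)/(1 + sin φ) = 0.2204.
σ_h = K_a γ z = 0.2204 × 21.2 × 2.9 = 13.55 kPa.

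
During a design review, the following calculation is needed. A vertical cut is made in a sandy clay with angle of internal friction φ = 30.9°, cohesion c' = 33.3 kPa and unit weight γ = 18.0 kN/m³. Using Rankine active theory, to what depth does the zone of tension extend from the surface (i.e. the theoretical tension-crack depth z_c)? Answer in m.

K_a = tan²(45° − 30.9°/2) = 0.3214; √K_a = 0.5669.
The active pressure is zero where K_a γ z = 2c√K_a, so z_c = 2c/(γ√K_a) = 2×33.3/(18.0×0.5669) = 6.526 m.

6.53 m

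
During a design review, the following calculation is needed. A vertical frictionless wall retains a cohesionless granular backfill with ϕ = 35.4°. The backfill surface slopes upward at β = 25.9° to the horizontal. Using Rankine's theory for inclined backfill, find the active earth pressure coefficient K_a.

K_a = cos β · (cos β − √(cos²β − cos²φ)) / (cos β + √(cos²β − cos²φ)).
cos β = 0.8996, cos φ = 0.8151, √(cos²β − cos²φ) = 0.3805.
K_a = 0.8996 × (0.8996 − 0.3805)/(0.8996 + 0.3805) = 0.3648.

0.365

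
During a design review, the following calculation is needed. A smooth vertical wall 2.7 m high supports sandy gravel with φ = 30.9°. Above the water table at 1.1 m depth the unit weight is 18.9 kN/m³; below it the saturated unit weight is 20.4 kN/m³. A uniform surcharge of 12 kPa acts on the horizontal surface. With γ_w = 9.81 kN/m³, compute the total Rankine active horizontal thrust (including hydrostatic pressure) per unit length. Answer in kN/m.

41.7 kN/m

K_a = tan²(45° − φ/2) = 0.3214.
γ' = 20.4 − 9.81 = 10.59 kN/m³. h₂ = H − d_w = 1.6 m.
σ'_h: at surface K_a·q = 3.857; at WT K_a(q+γd_w) = 10.54; at base K_a(q+γd_w+γ'h₂) = 15.98 kPa.
P₁ = ½(3.857+10.54)×1.1 = 7.918; P₂ = ½(10.54+15.98)×1.6 = 21.22; P_w = ½γ_w h₂² = 12.56.
Total = 7.918+21.22+12.56 = 41.69 kN/m.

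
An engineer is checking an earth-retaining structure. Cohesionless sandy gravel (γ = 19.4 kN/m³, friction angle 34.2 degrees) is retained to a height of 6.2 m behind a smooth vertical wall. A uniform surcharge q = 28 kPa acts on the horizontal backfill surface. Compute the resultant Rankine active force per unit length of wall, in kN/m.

153 kN/m

K_a = tan²(45° − φ/2) = 0.2803.
Soil triangle: ½ K_a γ H² = 0.5×0.2803×19.4×6.2² = 104.5 kN/m.
Surcharge rectangle: K_a q H = 0.2803×28×6.2 = 48.67 kN/m.
Total = 104.5 + 48.67 = 153.2 kN/m.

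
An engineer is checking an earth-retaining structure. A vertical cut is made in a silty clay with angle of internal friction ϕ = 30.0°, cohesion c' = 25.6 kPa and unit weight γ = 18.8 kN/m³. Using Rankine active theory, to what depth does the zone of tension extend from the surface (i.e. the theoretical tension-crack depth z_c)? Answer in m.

4.72 m

K_a = tan²(45° − 30.0°/2) = 0.3333; √K_a = 0.5774.
The active pressure is zero where K_a γ z = 2c√K_a, so z_c = 2c/(γ√K_a) = 2×25.6/(18.8×0.5774) = 4.717 m.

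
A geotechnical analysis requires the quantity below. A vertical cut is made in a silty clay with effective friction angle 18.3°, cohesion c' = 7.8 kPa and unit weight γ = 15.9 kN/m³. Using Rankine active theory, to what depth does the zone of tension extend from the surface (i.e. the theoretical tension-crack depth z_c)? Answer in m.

1.36 m

K_a = tan²(45° − 18.3°/2) = 0.5221; √K_a = 0.7226.
The active pressure is zero where K_a γ z = 2c√K_a, so z_c = 2c/(γ√K_a) = 2×7.8/(15.9×0.7226) = 1.358 m.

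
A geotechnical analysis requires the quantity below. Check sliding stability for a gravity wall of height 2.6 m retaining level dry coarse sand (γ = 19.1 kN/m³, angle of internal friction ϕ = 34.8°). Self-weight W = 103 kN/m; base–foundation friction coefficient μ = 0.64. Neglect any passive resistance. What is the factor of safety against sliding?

3.74

K_a = tan²(45° − 34.8°/2) = 0.2733.
P_a = ½K_aγH² = 0.5×0.2733×19.1×2.6² = 17.64 kN/m, acting at H/3 = 0.8667 m above the base.
FS_sliding = μW / P_a = 0.64×103 / 17.64 = 3.736.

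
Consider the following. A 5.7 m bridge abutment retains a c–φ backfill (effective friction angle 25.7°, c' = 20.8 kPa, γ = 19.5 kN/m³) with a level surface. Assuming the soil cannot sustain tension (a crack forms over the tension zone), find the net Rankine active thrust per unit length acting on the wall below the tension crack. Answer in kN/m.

K_a = 0.3950; √K_a = 0.6285.
Tension-crack depth z_c = 2c/(γ√K_a) = 2×20.8/(19.5×0.6285) = 3.394 m.
σ_a at base = K_a γ H − 2c√K_a = 0.3950×19.5×5.7 − 2×20.8×0.6285 = 17.76 kPa.
P_a = ½ × 17.76 × (H − z_c) = 0.5×17.76×2.306 = 20.48 kN/m.

20.5 kN/m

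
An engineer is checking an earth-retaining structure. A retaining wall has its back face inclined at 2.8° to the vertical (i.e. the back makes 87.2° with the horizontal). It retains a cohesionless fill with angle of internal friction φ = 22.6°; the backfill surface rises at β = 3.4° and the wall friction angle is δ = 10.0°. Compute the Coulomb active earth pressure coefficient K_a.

K_a = sin²(α+φ) / [sin²α · sin(α−δ) · (1 + √{sin(φ+δ)sin(φ−β) / (sin(α−δ)sin(α+β))})²].
With α = 87.2°, φ = 22.6°, δ = 10.0°, β = 3.4°: K_a = 0.4473.

0.447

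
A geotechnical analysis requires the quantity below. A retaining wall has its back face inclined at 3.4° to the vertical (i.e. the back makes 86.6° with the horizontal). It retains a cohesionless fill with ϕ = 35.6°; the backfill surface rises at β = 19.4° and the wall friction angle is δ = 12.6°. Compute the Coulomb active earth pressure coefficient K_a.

0.344

K_a = sin²(α+φ) / [sin²α · sin(α−δ) · (1 + √{sin(φ+δ)sin(φ−β) / (sin(α−δ)sin(α+β))})²].
With α = 86.6°, φ = 35.6°, δ = 12.6°, β = 19.4°: K_a = 0.3439.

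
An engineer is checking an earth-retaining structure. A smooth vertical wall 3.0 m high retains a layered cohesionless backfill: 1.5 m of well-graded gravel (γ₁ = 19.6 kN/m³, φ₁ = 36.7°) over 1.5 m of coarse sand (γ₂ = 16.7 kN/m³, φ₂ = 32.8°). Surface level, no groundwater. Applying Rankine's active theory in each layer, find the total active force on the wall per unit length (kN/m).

24.2 kN/m

K_a1 = tan²(45°−36.7°/2) = 0.2519; K_a2 = tan²(45°−32.8°/2) = 0.2973.
Layer 1: σ at base = K_a1 γ₁ h₁ = 7.405 kPa; P₁ = ½×7.405×1.5 = 5.553.
Layer 2: σ_v at top = γ₁h₁ = 29.40; σ_h top = K_a2×29.40 = 8.740; σ_h base = K_a2×(29.40+16.7×1.5) = 16.19.
P₂ = ½(8.740+16.19)×1.5 = 18.69. Total P_a = 5.553+18.69 = 24.25 kN/m.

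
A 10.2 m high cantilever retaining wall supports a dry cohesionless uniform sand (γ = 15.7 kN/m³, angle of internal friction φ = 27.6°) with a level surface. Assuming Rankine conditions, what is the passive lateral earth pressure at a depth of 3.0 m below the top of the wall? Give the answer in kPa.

128 kPa

K_p = (1 + sin φ)/(1 − sin φ) = 2.726.
σ_h = K_p γ z = 2.726 × 15.7 × 3.0 = 128.4 kPa.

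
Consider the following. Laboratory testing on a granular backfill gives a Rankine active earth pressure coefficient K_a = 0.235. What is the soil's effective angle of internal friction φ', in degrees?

38.3°

K_a = tan²(45° − φ/2) ⇒ 45° − φ/2 = arctan(√0.235) = 25.86°.
φ = 2(45° − 25.86°) = 38.27°.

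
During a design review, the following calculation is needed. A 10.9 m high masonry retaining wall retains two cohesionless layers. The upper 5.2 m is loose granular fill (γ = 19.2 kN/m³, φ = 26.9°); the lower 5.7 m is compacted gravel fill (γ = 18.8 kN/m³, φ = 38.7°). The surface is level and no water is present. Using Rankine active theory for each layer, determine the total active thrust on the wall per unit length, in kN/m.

300 kN/m

K_a1 = tan²(45°−26.9°/2) = 0.3770; K_a2 = tan²(45°−38.7°/2) = 0.2306.
Layer 1: σ at base = K_a1 γ₁ h₁ = 37.64 kPa; P₁ = ½×37.64×5.2 = 97.86.
Layer 2: σ_v at top = γ₁h₁ = 99.84; σ_h top = K_a2×99.84 = 23.02; σ_h base = K_a2×(99.84+18.8×5.7) = 47.73.
P₂ = ½(23.02+47.73)×5.7 = 201.6. Total P_a = 97.86+201.6 = 299.5 kN/m.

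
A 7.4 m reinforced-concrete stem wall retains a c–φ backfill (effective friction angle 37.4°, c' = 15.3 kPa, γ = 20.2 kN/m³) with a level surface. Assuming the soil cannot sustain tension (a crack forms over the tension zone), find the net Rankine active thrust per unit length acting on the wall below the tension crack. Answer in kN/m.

46.4 kN/m

K_a = 0.2443; √K_a = 0.4942.
Tension-crack depth z_c = 2c/(γ√K_a) = 2×15.3/(20.2×0.4942) = 3.065 m.
σ_a at base = K_a γ H − 2c√K_a = 0.2443×20.2×7.4 − 2×15.3×0.4942 = 21.39 kPa.
P_a = ½ × 21.39 × (H − z_c) = 0.5×21.39×4.335 = 46.36 kN/m.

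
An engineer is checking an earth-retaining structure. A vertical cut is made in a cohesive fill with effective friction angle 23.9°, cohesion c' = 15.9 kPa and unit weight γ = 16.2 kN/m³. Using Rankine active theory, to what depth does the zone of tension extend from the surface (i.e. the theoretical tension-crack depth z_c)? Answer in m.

K_a = tan²(45° − 23.9°/2) = 0.4233; √K_a = 0.6506.
The active pressure is zero where K_a γ z = 2c√K_a, so z_c = 2c/(γ√K_a) = 2×15.9/(16.2×0.6506) = 3.017 m.

3.02 m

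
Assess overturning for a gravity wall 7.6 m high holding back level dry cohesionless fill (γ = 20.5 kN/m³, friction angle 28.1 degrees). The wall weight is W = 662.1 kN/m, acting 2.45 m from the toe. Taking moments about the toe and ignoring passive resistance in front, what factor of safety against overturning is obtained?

K_a = tan²(45° − 28.1°/2) = 0.3596.
P_a = ½K_aγH² = 0.5×0.3596×20.5×7.6² = 212.9 kN/m, acting at H/3 = 2.533 m above the base.
Overturning moment M_o = P_a × H/3 = 212.9 × 2.533 = 539.4.
Resisting moment M_r = W × 2.45 = 662.1 × 2.45 = 1622.
FS_overturning = M_r/M_o = 1622/539.4 = 3.008.

3.01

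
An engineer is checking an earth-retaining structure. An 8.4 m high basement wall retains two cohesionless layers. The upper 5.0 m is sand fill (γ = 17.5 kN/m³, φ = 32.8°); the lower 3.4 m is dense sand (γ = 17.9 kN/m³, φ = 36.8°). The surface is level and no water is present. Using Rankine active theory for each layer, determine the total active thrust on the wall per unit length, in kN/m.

166 kN/m

K_a1 = tan²(45°−32.8°/2) = 0.2973; K_a2 = tan²(45°−36.8°/2) = 0.2508.
Layer 1: σ at base = K_a1 γ₁ h₁ = 26.01 kPa; P₁ = ½×26.01×5.0 = 65.03.
Layer 2: σ_v at top = γ₁h₁ = 87.50; σ_h top = K_a2×87.50 = 21.94; σ_h base = K_a2×(87.50+17.9×3.4) = 37.20.
P₂ = ½(21.94+37.20)×3.4 = 100.5. Total P_a = 65.03+100.5 = 165.6 kN/m.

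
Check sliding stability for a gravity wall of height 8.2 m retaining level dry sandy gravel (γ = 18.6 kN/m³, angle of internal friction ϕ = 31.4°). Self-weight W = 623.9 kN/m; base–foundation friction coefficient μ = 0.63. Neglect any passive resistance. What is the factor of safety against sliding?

2.00

K_a = tan²(45° − 31.4°/2) = 0.3149.
P_a = ½K_aγH² = 0.5×0.3149×18.6×8.2² = 196.9 kN/m, acting at H/3 = 2.733 m above the base.
FS_sliding = μW / P_a = 0.63×623.9 / 196.9 = 1.996.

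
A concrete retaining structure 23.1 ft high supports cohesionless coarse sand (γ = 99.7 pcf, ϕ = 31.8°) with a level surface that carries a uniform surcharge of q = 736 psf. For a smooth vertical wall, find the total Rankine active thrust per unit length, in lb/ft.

K_a = tan²(45° − φ/2) = 0.3098.
Soil triangle: ½ K_a γ H² = 0.5×0.3098×99.7×23.1² = 8241 lb/ft.
Surcharge rectangle: K_a q H = 0.3098×736×23.1 = 5267 lb/ft.
Total = 8241 + 5267 = 13510 lb/ft.

13500 lb/ft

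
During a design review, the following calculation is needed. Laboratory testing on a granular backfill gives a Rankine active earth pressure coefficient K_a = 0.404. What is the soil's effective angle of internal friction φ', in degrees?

25.1°

K_a = tan²(45° − φ/2) ⇒ 45° − φ/2 = arctan(√0.404) = 32.44°.
φ = 2(45° − 32.44°) = 25.12°.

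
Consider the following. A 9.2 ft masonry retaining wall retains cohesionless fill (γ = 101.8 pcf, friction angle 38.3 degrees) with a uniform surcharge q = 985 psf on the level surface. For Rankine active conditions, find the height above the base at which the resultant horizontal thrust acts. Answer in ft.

4.11 ft

K_a = 0.2347.
Triangular part P₁ = ½K_aγH² = 1011 at H/3 = 3.067 ft; rectangular part P₂ = K_a q H = 2127 at H/2 = 4.600 ft.
ȳ = (P₁·3.067 + P₂·4.600)/(P₁+P₂) = 4.106 ft.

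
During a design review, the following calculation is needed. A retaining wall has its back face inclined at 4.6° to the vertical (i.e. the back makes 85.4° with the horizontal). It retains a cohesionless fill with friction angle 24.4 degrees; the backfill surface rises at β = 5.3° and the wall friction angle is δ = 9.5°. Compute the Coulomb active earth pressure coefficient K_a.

K_a = sin²(α+φ) / [sin²α · sin(α−δ) · (1 + √{sin(φ+δ)sin(φ−β) / (sin(α−δ)sin(α+β))})²].
With α = 85.4°, φ = 24.4°, δ = 9.5°, β = 5.3°: K_a = 0.4469.

0.447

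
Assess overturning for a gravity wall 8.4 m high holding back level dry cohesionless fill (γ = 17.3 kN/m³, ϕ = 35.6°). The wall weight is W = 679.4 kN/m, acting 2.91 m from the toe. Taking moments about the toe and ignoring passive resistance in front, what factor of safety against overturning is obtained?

K_a = tan²(45° − 35.6°/2) = 0.2641.
P_a = ½K_aγH² = 0.5×0.2641×17.3×8.4² = 161.2 kN/m, acting at H/3 = 2.800 m above the base.
Overturning moment M_o = P_a × H/3 = 161.2 × 2.800 = 451.4.
Resisting moment M_r = W × 2.91 = 679.4 × 2.91 = 1977.
FS_overturning = M_r/M_o = 1977/451.4 = 4.380.

4.38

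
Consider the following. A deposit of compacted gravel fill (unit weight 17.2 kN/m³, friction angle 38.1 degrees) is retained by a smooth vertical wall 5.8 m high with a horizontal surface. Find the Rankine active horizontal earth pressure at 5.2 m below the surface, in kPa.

K_a = (1 − sin φ)/(1 + sin φ) = 0.2368.
σ_h = K_a γ z = 0.2368 × 17.2 × 5.2 = 21.18 kPa.

21.2 kPa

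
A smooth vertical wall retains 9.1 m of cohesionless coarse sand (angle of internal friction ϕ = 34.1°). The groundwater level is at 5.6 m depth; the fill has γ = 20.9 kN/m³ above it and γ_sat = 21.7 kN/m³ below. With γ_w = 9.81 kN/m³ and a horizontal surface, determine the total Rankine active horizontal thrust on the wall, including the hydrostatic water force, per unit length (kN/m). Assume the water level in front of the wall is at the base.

K_a = tan²(45° − φ/2) = 0.2815.
γ' = 21.7 − 9.81 = 11.89 kN/m³. Depth below WT = 3.5 m.
σ'_h at WT = K_a γ d_w = 32.95 kPa; at base = 32.95 + K_a γ' × 3.5 = 44.67 kPa.
P₁ (0–5.6 m) = ½×32.95×5.6 = 92.26. P₂ (5.6–9.1 m) = ½(32.95+44.67)×3.5 = 135.8.
P_w = ½ γ_w h₂² = 0.5×9.81×3.5² = 60.09. Total = 92.26+135.8+60.09 = 288.2 kN/m.

288 kN/m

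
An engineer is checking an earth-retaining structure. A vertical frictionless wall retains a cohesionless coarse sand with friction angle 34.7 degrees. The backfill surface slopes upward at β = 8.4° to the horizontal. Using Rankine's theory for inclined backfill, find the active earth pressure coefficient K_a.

0.282

K_a = cos β · (cos β − √(cos²β − cos²φ)) / (cos β + √(cos²β − cos²φ)).
cos β = 0.9893, cos φ = 0.8221, √(cos²β − cos²φ) = 0.5502.
K_a = 0.9893 × (0.9893 − 0.5502)/(0.9893 + 0.5502) = 0.2821.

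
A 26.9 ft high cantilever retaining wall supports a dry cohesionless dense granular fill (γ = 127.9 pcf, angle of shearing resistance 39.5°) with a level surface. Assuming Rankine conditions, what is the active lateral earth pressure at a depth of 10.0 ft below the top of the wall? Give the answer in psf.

K_a = (1 − sin φ)/(1 + sin φ) = 0.2224.
σ_h = K_a γ z = 0.2224 × 127.9 × 10.0 = 284.5 psf.

284 psf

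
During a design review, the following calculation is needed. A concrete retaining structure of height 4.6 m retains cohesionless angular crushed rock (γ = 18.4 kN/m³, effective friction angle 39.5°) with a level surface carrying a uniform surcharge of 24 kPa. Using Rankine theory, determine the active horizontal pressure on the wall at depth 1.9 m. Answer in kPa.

K_a = (1 − sin φ)/(1 + sin φ) = 0.2224.
σ_v = γz + q = 18.4 × 1.9 + 24 = 58.96 kPa.
σ_h = K_a σ_v = 0.2224 × 58.96 = 13.11 kPa.

13.1 kPa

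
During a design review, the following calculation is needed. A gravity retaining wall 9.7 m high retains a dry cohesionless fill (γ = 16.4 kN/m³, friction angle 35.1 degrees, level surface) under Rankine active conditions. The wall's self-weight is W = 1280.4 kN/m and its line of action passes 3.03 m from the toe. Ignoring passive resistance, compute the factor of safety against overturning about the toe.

5.76

K_a = tan²(45° − 35.1°/2) = 0.2698.
P_a = ½K_aγH² = 0.5×0.2698×16.4×9.7² = 208.2 kN/m, acting at H/3 = 3.233 m above the base.
Overturning moment M_o = P_a × H/3 = 208.2 × 3.233 = 673.1.
Resisting moment M_r = W × 3.03 = 1280.4 × 3.03 = 3880.
FS_overturning = M_r/M_o = 3880/673.1 = 5.763.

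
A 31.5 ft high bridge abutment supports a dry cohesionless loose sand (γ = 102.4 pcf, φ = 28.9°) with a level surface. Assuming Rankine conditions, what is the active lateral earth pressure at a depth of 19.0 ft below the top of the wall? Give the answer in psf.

678 psf

K_a = (1 − sin φ)/(1 + sin φ) = 0.3484.
σ_h = K_a γ z = 0.3484 × 102.4 × 19.0 = 677.8 psf.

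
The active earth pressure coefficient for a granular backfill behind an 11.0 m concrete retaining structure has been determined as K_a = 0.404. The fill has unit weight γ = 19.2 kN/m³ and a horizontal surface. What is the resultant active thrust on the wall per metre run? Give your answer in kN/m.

469 kN/m

P = ½ K_a γ H² = 0.5 × 0.404 × 19.2 × 11.0² = 469.3 kN/m.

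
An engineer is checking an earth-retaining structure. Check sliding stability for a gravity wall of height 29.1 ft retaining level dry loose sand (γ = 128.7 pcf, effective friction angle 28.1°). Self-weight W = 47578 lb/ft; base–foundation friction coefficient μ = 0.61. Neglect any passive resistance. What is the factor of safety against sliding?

1.48

K_a = tan²(45° − 28.1°/2) = 0.3596.
P_a = ½K_aγH² = 0.5×0.3596×128.7×29.1² = 19600 lb/ft, acting at H/3 = 9.700 ft above the base.
FS_sliding = μW / P_a = 0.61×47578 / 19600 = 1.481.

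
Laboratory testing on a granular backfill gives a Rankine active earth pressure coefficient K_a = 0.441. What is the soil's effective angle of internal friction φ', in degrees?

K_a = tan²(45° − φ/2) ⇒ 45° − φ/2 = arctan(√0.441) = 33.59°.
φ = 2(45° − 33.59°) = 22.83°.

22.8°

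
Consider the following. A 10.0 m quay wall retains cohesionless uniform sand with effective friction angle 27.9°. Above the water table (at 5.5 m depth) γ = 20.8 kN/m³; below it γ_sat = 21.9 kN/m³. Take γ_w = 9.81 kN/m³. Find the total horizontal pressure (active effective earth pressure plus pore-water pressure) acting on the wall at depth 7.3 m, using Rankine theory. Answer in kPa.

67.0 kPa

K_a = (1 − sin φ)/(1 + sin φ) = 0.3625.
γ' = 21.9 − 9.81 = 12.09 kN/m³.
Effective vertical stress at 7.3 m: σ'_v = 20.8×5.5 + 12.09×1.80 = 136.2 kPa.
σ'_h = K_a σ'_v = 0.3625 × 136.2 = 49.35 kPa; u = γ_w × 1.80 = 17.66 kPa.
Total σ_h = 49.35 + 17.66 = 67.01 kPa.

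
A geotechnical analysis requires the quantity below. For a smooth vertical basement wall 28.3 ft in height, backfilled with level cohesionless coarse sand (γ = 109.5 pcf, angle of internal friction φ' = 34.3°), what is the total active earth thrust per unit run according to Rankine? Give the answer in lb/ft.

K_a = tan²(45° − φ/2) = 0.2792.
P_a = ½ K_a γ H² = 0.5 × 0.2792 × 109.5 × 28.3² = 12240 lb/ft.

12200 lb/ft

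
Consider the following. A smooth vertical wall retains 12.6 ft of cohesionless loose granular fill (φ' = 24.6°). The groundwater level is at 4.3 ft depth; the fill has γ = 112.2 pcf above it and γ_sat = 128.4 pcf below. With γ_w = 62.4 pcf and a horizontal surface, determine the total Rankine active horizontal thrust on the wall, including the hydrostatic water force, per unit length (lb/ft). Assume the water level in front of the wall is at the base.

K_a = tan²(45° − φ/2) = 0.4121.
γ' = 128.4 − 62.4 = 66.00 pcf. Depth below WT = 8.3 ft.
σ'_h at WT = K_a γ d_w = 198.8 psf; at base = 198.8 + K_a γ' × 8.3 = 424.6 psf.
P₁ (0–4.3 ft) = ½×198.8×4.3 = 427.5. P₂ (4.3–12.6 ft) = ½(198.8+424.6)×8.3 = 2587.
P_w = ½ γ_w h₂² = 0.5×62.4×8.3² = 2149. Total = 427.5+2587+2149 = 5164 lb/ft.

5160 lb/ft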